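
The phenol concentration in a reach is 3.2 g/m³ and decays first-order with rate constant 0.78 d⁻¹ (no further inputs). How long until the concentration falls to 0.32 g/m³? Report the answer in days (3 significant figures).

2.95 d

t = ln(C₀/C)/k = ln(3.2/0.32)/0.78 = 2.303/0.78 = 2.952 d.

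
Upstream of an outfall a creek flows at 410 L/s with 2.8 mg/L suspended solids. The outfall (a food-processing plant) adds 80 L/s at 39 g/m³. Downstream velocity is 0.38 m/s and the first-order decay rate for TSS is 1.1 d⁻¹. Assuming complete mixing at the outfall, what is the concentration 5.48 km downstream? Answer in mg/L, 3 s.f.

80 L/s = 0.08 m³/s.
410 L/s = 0.41 m³/s.
After complete mixing, C₀ = (0.08·39 + 0.41·2.8) / 0.49 = 8.71 mg/L.
Travel time t = 5480 m / 0.38 m/s = 1.442e+04 s = 0.1669 d.
C = 8.71·exp(−1.1·0.1669) = 8.71·0.8323 = 7.249 mg/L.

7.25 mg/L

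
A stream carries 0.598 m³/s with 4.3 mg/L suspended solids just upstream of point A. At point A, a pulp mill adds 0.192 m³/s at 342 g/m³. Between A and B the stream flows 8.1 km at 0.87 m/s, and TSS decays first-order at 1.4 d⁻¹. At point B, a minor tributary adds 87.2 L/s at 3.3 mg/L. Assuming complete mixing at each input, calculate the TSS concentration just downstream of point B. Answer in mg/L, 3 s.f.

67.2 mg/L

After input A: C = (0.598·4.3 + 0.192·342) / 0.79 = 86.37 mg/L.
Over the 8.1 km reach to input B (t = 9310 s = 0.1078 d), decay gives C = 86.37·exp(−1.4·0.1078) = 74.28 mg/L.
87.2 L/s = 0.0872 m³/s.
After input B: C = (0.79·74.28 + 0.0872·3.3) / 0.8772 = 67.22 mg/L.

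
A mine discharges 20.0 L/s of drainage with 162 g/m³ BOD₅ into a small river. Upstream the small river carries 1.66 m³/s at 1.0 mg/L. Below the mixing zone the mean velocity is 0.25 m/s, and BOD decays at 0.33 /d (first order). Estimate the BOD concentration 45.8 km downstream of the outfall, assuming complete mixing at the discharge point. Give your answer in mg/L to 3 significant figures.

20.0 L/s = 0.02 m³/s.
After complete mixing, C₀ = (0.02·162 + 1.66·1) / 1.68 = 2.917 mg/L.
Travel time t = 4.58e+04 m / 0.25 m/s = 1.832e+05 s = 2.12 d.
C = 2.917·exp(−0.33·2.12) = 2.917·0.4967 = 1.449 mg/L.

1.45 mg/L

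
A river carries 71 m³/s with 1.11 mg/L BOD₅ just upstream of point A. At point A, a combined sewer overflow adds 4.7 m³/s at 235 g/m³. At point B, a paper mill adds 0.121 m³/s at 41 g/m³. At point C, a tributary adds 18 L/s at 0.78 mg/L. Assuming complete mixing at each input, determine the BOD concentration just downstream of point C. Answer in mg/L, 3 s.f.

After input A: C = (71·1.11 + 4.7·235) / 75.7 = 15.63 mg/L.
After input B: C = (75.7·15.63 + 0.121·41) / 75.82 = 15.67 mg/L.
18 L/s = 0.018 m³/s.
After input C: C = (75.82·15.67 + 0.018·0.78) / 75.84 = 15.67 mg/L.

15.7 mg/L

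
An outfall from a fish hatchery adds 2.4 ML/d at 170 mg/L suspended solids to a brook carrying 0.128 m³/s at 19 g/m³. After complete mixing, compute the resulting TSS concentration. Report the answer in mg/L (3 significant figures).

2.4 ML/d = 0.02778 m³/s.
Conservation of mass across the mixing zone: C = (0.02778·170 + 0.128·19) / (0.02778 + 0.128) = 7.154/0.1558 = 45.93 mg/L.

45.9 mg/L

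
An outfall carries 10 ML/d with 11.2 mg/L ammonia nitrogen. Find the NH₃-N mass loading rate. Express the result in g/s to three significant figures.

10 ML/d = 0.1157 m³/s.
Mass flux = Q·C = 0.1157 m³/s × 11.2 g/m³ = 1.296 g/s.

1.30 g/s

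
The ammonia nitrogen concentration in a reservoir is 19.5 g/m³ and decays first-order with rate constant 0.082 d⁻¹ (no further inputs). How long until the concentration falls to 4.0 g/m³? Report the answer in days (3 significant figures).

t = ln(C₀/C)/k = ln(19.5/4.0)/0.082 = 1.584/0.082 = 19.32 d.

19.3 d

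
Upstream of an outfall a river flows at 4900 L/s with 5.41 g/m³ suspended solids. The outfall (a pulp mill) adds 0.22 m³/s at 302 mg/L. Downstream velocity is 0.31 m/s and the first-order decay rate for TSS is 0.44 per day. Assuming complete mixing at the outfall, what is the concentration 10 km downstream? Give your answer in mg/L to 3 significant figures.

15.4 mg/L

4900 L/s = 4.9 m³/s.
After complete mixing, C₀ = (0.22·302 + 4.9·5.41) / 5.12 = 18.15 mg/L.
Travel time t = 1e+04 m / 0.31 m/s = 3.226e+04 s = 0.3734 d.
C = 18.15·exp(−0.44·0.3734) = 18.15·0.8485 = 15.4 mg/L.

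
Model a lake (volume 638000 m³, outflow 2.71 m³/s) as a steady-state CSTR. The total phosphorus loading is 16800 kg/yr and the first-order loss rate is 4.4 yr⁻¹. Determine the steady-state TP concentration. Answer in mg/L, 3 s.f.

0.190 mg/L

Outflow Q = 2.71 m³/s × 3.156e+07 s/yr = 8.552e+07 m³/yr.
Steady-state CSTR mass balance: W = Q·C + k·V·C, so C = W/(Q + kV).
Q + kV = 8.552e+07 + 4.4·638000 = 8.833e+07 m³/yr.
C = 16800/8.833e+07 = 0.0001902 kg/m³ = 0.1902 mg/L.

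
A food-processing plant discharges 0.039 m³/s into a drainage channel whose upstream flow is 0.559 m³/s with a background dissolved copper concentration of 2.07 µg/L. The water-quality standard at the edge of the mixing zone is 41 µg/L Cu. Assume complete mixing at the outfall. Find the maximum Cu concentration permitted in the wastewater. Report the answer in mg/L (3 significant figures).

0.599 mg/L

2.07 µg/L = 0.00207 mg/L.
41 µg/L = 0.041 mg/L.
Mass balance: 0.041·0.598 = 0.039·Cₑ + 0.559·0.00207.
Cₑ = (0.02452 − 0.001157) / 0.039 = 0.599 mg/L.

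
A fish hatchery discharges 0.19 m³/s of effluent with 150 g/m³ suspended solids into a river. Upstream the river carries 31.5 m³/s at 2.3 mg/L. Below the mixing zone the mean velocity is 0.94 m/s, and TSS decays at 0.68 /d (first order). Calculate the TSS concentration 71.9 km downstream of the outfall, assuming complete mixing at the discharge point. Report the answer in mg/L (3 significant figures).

After complete mixing, C₀ = (0.19·150 + 31.5·2.3) / 31.69 = 3.186 mg/L.
Travel time t = 7.19e+04 m / 0.94 m/s = 7.649e+04 s = 0.8853 d.
C = 3.186·exp(−0.68·0.8853) = 3.186·0.5477 = 1.745 mg/L.

1.74 mg/L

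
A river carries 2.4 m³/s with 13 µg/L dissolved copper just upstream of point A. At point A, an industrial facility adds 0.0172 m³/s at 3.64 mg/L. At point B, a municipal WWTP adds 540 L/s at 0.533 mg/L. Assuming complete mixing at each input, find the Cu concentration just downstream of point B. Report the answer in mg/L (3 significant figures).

13 µg/L = 0.013 mg/L.
After input A: C = (2.4·0.013 + 0.0172·3.64) / 2.417 = 0.03881 mg/L.
540 L/s = 0.54 m³/s.
After input B: C = (2.417·0.03881 + 0.54·0.533) / 2.957 = 0.1291 mg/L.

0.129 mg/L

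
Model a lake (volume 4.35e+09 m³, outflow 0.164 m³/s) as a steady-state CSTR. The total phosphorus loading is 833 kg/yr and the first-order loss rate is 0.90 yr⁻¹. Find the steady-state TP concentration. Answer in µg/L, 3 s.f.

Outflow Q = 0.164 m³/s × 3.156e+07 s/yr = 5.175e+06 m³/yr.
Steady-state CSTR mass balance: W = Q·C + k·V·C, so C = W/(Q + kV).
Q + kV = 5.175e+06 + 0.90·4.35e+09 = 3.92e+09 m³/yr.
C = 833/3.92e+09 = 2.125e-07 kg/m³ = 0.0002125 mg/L = 0.2125 µg/L.

0.212 µg/L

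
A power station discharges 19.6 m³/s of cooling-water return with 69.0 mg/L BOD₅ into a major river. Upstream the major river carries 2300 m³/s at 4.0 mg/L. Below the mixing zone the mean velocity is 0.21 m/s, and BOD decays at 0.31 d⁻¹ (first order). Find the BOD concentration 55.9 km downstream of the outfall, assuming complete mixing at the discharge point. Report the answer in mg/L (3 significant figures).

After complete mixing, C₀ = (19.6·69 + 2300·4) / 2320 = 4.549 mg/L.
Travel time t = 5.59e+04 m / 0.21 m/s = 2.662e+05 s = 3.081 d.
C = 4.549·exp(−0.31·3.081) = 4.549·0.3848 = 1.75 mg/L.

1.75 mg/L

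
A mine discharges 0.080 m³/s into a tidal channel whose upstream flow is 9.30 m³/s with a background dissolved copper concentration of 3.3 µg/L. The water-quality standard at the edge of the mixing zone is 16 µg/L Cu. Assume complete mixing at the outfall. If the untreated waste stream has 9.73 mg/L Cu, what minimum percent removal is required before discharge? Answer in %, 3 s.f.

3.3 µg/L = 0.0033 mg/L.
16 µg/L = 0.016 mg/L.
Mass balance: 0.016·9.38 = 0.08·Cₑ + 9.3·0.0033.
Cₑ = (0.1501 − 0.03069) / 0.08 = 1.492 mg/L.
Required removal = 1 − 1.492/9.73 = 84.66 %.

84.7 %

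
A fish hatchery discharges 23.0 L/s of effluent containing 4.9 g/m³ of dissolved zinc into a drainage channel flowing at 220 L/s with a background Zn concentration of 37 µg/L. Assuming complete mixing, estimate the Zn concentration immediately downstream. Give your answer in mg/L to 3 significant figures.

0.497 mg/L

23.0 L/s = 0.023 m³/s.
220 L/s = 0.22 m³/s.
37 µg/L = 0.037 mg/L.
Conservation of mass across the mixing zone: C = (0.023·4.9 + 0.22·0.037) / (0.023 + 0.22) = 0.1208/0.243 = 0.4973 mg/L.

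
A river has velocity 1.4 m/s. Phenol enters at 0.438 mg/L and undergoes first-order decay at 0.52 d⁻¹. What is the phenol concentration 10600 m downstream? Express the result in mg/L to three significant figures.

Travel time t = 10600 m / 1.4 m/s = 1.06e+04/1.4 = 7571 s = 0.08763 d.
First-order decay: C = 0.438·exp(−0.52·0.08763) = 0.438·0.9555 = 0.4185 mg/L.

0.418 mg/L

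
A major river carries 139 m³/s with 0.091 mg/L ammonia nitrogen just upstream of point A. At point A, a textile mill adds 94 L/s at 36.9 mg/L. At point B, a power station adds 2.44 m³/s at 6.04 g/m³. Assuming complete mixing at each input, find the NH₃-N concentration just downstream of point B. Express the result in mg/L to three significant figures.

0.218 mg/L

94 L/s = 0.094 m³/s.
After input A: C = (139·0.091 + 0.094·36.9) / 139.1 = 0.1159 mg/L.
After input B: C = (139.1·0.1159 + 2.44·6.04) / 141.5 = 0.218 mg/L.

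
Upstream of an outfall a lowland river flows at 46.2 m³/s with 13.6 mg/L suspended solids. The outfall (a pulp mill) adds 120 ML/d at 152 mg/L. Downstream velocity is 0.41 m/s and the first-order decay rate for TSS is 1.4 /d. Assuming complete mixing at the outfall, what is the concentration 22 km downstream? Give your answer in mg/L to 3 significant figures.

7.39 mg/L

120 ML/d = 1.389 m³/s.
After complete mixing, C₀ = (1.389·152 + 46.2·13.6) / 47.59 = 17.64 mg/L.
Travel time t = 2.2e+04 m / 0.41 m/s = 5.366e+04 s = 0.621 d.
C = 17.64·exp(−1.4·0.621) = 17.64·0.4192 = 7.394 mg/L.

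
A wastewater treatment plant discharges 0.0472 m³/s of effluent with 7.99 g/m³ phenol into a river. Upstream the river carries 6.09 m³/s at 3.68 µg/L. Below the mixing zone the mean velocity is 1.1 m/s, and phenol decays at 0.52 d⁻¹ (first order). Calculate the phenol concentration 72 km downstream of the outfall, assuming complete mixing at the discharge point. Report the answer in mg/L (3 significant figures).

0.0439 mg/L

3.68 µg/L = 0.00368 mg/L.
After complete mixing, C₀ = (0.0472·7.99 + 6.09·0.00368) / 6.137 = 0.0651 mg/L.
Travel time t = 7.2e+04 m / 1.1 m/s = 6.545e+04 s = 0.7576 d.
C = 0.0651·exp(−0.52·0.7576) = 0.0651·0.6744 = 0.0439 mg/L.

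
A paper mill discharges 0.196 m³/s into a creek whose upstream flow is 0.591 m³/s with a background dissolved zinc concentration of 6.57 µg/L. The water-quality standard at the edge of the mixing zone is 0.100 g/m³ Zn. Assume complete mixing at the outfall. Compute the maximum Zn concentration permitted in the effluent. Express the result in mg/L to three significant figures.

6.57 µg/L = 0.00657 mg/L.
Mass balance: 0.1·0.787 = 0.196·Cₑ + 0.591·0.00657.
Cₑ = (0.0787 − 0.003883) / 0.196 = 0.3817 mg/L.

0.382 mg/L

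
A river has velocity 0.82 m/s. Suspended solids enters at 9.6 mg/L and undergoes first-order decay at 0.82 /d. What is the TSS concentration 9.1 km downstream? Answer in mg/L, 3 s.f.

Travel time t = 9.1 km / 0.82 m/s = 9100/0.82 = 1.11e+04 s = 0.1284 d.
First-order decay: C = 9.6·exp(−0.82·0.1284) = 9.6·0.9 = 8.64 mg/L.

8.64 mg/L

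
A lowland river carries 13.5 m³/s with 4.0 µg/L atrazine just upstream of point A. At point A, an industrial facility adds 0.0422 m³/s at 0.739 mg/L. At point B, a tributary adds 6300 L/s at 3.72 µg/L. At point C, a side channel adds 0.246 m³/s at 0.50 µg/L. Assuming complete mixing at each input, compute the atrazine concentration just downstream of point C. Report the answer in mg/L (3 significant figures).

4.0 µg/L = 0.004 mg/L.
After input A: C = (13.5·0.004 + 0.0422·0.739) / 13.54 = 0.00629 mg/L.
6300 L/s = 6.3 m³/s.
3.72 µg/L = 0.00372 mg/L.
After input B: C = (13.54·0.00629 + 6.3·0.00372) / 19.84 = 0.005474 mg/L.
0.50 µg/L = 0.0005 mg/L.
After input C: C = (19.84·0.005474 + 0.246·0.0005) / 20.09 = 0.005413 mg/L.

0.00541 mg/L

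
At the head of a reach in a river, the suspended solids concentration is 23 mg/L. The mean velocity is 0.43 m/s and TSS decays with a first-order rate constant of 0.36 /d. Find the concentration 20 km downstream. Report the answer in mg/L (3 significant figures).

18.9 mg/L

Travel time t = 20 km / 0.43 m/s = 2e+04/0.43 = 4.651e+04 s = 0.5383 d.
First-order decay: C = 23·exp(−0.36·0.5383) = 23·0.8238 = 18.95 mg/L.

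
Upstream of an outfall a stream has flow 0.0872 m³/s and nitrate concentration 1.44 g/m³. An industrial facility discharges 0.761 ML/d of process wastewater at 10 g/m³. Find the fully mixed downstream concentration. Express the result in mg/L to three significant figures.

0.761 ML/d = 0.008808 m³/s.
Conservation of mass across the mixing zone: C = (0.008808·10 + 0.0872·1.44) / (0.008808 + 0.0872) = 0.2136/0.09601 = 2.225 mg/L.

2.23 mg/L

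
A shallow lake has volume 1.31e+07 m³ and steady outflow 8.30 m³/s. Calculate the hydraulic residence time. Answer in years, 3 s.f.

0.0500 yr

Q = 8.30 m³/s × 3.156e+07 s/yr = 2.619e+08 m³/yr.
Hydraulic residence time τ = V/Q = 1.31e+07/2.619e+08 = 0.05001 yr.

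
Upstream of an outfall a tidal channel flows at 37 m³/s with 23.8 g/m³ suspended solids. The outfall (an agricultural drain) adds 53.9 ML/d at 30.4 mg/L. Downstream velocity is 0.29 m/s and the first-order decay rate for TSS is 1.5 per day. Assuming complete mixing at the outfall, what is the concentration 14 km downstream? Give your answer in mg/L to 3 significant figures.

53.9 ML/d = 0.6238 m³/s.
After complete mixing, C₀ = (0.6238·30.4 + 37·23.8) / 37.62 = 23.91 mg/L.
Travel time t = 1.4e+04 m / 0.29 m/s = 4.828e+04 s = 0.5587 d.
C = 23.91·exp(−1.5·0.5587) = 23.91·0.4325 = 10.34 mg/L.

10.3 mg/L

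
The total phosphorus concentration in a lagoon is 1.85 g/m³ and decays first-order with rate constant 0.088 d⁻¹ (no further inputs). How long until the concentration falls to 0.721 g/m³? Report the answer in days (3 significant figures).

10.7 d

t = ln(C₀/C)/k = ln(1.85/0.721)/0.088 = 0.9423/0.088 = 10.71 d.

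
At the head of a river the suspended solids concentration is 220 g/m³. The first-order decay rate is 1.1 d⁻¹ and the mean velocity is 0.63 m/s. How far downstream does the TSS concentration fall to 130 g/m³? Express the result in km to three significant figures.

From C = C₀·e^(−kt), t = ln(C₀/C)/k = ln(220/130)/1.1 = 0.5261/1.1 = 0.4783 d.
Distance = v·t = 0.63 m/s × 4.132e+04 s = 2.603e+04 m = 26.03 km.

26.0 km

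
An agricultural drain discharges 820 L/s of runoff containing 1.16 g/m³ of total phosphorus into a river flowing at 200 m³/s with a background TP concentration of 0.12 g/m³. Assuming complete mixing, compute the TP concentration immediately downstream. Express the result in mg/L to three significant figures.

0.124 mg/L

820 L/s = 0.82 m³/s.
Conservation of mass across the mixing zone: C = (0.82·1.16 + 200·0.12) / (0.82 + 200) = 24.95/200.8 = 0.1242 mg/L.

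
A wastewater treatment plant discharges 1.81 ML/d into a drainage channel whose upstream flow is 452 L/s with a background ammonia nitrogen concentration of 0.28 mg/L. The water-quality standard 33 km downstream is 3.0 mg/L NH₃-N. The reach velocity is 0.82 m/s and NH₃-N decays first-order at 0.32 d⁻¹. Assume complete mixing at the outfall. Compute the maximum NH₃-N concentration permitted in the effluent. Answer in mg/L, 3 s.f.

72.6 mg/L

1.81 ML/d = 0.02095 m³/s.
452 L/s = 0.452 m³/s.
Travel time to the compliance point: t = 3.3e+04/0.82 = 4.024e+04 s = 0.4658 d; decay factor exp(−0.32·0.4658) = 0.8615.
So the concentration just after mixing may be at most 3/0.8615 = 3.482 mg/L.
Mass balance: 3.482·0.4729 = 0.02095·Cₑ + 0.452·0.28.
Cₑ = (1.647 − 0.1266) / 0.02095 = 72.57 mg/L.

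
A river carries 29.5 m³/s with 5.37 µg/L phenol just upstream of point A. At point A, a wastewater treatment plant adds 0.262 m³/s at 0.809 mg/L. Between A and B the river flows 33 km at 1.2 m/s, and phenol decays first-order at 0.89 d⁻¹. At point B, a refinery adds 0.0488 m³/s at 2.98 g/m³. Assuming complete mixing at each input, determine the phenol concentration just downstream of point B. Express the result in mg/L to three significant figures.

5.37 µg/L = 0.00537 mg/L.
After input A: C = (29.5·0.00537 + 0.262·0.809) / 29.76 = 0.01244 mg/L.
Over the 33 km reach to input B (t = 2.75e+04 s = 0.3183 d), decay gives C = 0.01244·exp(−0.89·0.3183) = 0.009375 mg/L.
After input B: C = (29.76·0.009375 + 0.0488·2.98) / 29.81 = 0.01424 mg/L.

0.0142 mg/L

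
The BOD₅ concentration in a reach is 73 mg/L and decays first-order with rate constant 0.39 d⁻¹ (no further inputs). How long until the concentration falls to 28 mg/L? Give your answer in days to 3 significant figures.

t = ln(C₀/C)/k = ln(73/28)/0.39 = 0.9583/0.39 = 2.457 d.

2.46 d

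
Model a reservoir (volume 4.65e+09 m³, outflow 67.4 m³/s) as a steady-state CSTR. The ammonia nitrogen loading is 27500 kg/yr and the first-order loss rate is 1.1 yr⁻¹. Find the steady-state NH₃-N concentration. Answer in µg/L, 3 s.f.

3.80 µg/L

Outflow Q = 67.4 m³/s × 3.156e+07 s/yr = 2.127e+09 m³/yr.
Steady-state CSTR mass balance: W = Q·C + k·V·C, so C = W/(Q + kV).
Q + kV = 2.127e+09 + 1.1·4.65e+09 = 7.242e+09 m³/yr.
C = 27500/7.242e+09 = 3.797e-06 kg/m³ = 0.003797 mg/L = 3.797 µg/L.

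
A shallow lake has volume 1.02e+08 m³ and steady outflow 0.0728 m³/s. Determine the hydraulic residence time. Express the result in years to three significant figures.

Q = 0.0728 m³/s × 3.156e+07 s/yr = 2.297e+06 m³/yr.
Hydraulic residence time τ = V/Q = 1.02e+08/2.297e+06 = 44.4 yr.

44.4 yr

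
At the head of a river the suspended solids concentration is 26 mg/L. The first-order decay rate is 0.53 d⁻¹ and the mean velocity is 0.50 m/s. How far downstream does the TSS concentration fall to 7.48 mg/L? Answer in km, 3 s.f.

From C = C₀·e^(−kt), t = ln(C₀/C)/k = ln(26/7.48)/0.53 = 1.246/0.53 = 2.351 d.
Distance = v·t = 0.50 m/s × 2.031e+05 s = 1.015e+05 m = 101.5 km.

102 km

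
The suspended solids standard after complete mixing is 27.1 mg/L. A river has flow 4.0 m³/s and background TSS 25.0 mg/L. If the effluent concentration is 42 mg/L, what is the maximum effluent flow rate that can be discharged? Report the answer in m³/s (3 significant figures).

Mass balance at complete mixing: C_std·(Q_w + Q_r) = Q_w·C_e + Q_r·C_b.
Rearranging, Q_w = Q_r·(C_std − C_b)/(C_e − C_std) = 4.0·(27.1 − 25) / (42 − 27.1) = 0.5638 m³/s.

0.564 m³/s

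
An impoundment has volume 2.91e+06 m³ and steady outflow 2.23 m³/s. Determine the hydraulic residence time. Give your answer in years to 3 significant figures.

0.0414 yr

Q = 2.23 m³/s × 3.156e+07 s/yr = 7.037e+07 m³/yr.
Hydraulic residence time τ = V/Q = 2.91e+06/7.037e+07 = 0.04135 yr.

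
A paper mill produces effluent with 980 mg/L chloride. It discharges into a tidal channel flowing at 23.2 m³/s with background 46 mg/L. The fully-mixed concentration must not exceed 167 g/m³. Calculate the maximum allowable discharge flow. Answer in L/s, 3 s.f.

3450 L/s

Mass balance at complete mixing: C_std·(Q_w + Q_r) = Q_w·C_e + Q_r·C_b.
Rearranging, Q_w = Q_r·(C_std − C_b)/(C_e − C_std) = 23.2·(167 − 46) / (980 − 167) = 3.453 m³/s.
= 3453 L/s.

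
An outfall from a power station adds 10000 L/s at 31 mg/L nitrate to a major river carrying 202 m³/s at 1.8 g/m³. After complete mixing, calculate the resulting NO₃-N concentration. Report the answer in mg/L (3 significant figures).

3.18 mg/L

10000 L/s = 10 m³/s.
Conservation of mass across the mixing zone: C = (10·31 + 202·1.8) / (10 + 202) = 673.6/212 = 3.177 mg/L.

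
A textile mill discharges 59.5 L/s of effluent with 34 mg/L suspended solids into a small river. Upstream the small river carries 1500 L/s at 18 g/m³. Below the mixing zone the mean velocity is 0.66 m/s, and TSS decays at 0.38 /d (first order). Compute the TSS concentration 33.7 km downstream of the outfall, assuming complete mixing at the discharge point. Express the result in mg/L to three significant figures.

14.9 mg/L

59.5 L/s = 0.0595 m³/s.
1500 L/s = 1.5 m³/s.
After complete mixing, C₀ = (0.0595·34 + 1.5·18) / 1.56 = 18.61 mg/L.
Travel time t = 3.37e+04 m / 0.66 m/s = 5.106e+04 s = 0.591 d.
C = 18.61·exp(−0.38·0.591) = 18.61·0.7989 = 14.87 mg/L.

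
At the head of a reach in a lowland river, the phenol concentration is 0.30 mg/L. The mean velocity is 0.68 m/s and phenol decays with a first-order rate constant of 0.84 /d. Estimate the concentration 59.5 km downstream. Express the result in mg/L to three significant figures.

0.128 mg/L

Travel time t = 59.5 km / 0.68 m/s = 5.95e+04/0.68 = 8.75e+04 s = 1.013 d.
First-order decay: C = 0.30·exp(−0.84·1.013) = 0.30·0.4271 = 0.1281 mg/L.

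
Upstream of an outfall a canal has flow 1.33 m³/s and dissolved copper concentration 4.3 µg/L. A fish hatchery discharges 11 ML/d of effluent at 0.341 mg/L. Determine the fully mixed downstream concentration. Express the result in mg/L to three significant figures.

0.0337 mg/L

11 ML/d = 0.1273 m³/s.
4.3 µg/L = 0.0043 mg/L.
Flow-weighted mixing gives C = (0.1273·0.341 + 1.33·0.0043) / (0.1273 + 1.33) = 0.04913/1.457 = 0.03371 mg/L.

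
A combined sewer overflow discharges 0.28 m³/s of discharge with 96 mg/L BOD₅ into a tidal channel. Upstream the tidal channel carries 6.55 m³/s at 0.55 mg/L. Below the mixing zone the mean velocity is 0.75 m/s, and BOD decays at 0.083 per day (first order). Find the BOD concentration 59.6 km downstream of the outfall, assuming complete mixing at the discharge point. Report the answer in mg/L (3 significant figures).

After complete mixing, C₀ = (0.28·96 + 6.55·0.55) / 6.83 = 4.463 mg/L.
Travel time t = 5.96e+04 m / 0.75 m/s = 7.947e+04 s = 0.9198 d.
C = 4.463·exp(−0.083·0.9198) = 4.463·0.9265 = 4.135 mg/L.

4.14 mg/L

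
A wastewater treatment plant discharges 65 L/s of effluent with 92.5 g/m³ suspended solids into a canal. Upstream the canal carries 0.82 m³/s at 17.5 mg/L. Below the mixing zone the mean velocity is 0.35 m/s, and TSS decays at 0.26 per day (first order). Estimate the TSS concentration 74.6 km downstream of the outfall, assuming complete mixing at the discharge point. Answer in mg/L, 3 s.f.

65 L/s = 0.065 m³/s.
After complete mixing, C₀ = (0.065·92.5 + 0.82·17.5) / 0.885 = 23.01 mg/L.
Travel time t = 7.46e+04 m / 0.35 m/s = 2.131e+05 s = 2.467 d.
C = 23.01·exp(−0.26·2.467) = 23.01·0.5266 = 12.12 mg/L.

12.1 mg/L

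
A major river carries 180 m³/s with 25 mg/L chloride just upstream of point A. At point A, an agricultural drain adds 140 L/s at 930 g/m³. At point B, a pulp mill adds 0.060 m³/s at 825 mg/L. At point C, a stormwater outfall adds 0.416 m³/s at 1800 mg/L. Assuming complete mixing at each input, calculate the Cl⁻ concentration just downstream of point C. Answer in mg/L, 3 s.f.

140 L/s = 0.14 m³/s.
After input A: C = (180·25 + 0.14·930) / 180.1 = 25.7 mg/L.
After input B: C = (180.1·25.7 + 0.06·825) / 180.2 = 25.97 mg/L.
After input C: C = (180.2·25.97 + 0.416·1800) / 180.6 = 30.06 mg/L.

30.1 mg/L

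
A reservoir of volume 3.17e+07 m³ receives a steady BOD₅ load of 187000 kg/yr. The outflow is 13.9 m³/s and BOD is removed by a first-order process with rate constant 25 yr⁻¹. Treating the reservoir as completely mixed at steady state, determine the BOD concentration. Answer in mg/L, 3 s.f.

0.152 mg/L

Outflow Q = 13.9 m³/s × 3.156e+07 s/yr = 4.387e+08 m³/yr.
Steady-state CSTR mass balance: W = Q·C + k·V·C, so C = W/(Q + kV).
Q + kV = 4.387e+08 + 25·3.17e+07 = 1.231e+09 m³/yr.
C = 187000/1.231e+09 = 0.0001519 kg/m³ = 0.1519 mg/L.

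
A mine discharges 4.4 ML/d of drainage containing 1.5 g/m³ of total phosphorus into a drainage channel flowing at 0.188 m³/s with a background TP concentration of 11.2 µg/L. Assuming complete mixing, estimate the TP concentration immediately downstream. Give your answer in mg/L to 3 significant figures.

0.329 mg/L

4.4 ML/d = 0.05093 m³/s.
11.2 µg/L = 0.0112 mg/L.
Flow-weighted mixing gives C = (0.05093·1.5 + 0.188·0.0112) / (0.05093 + 0.188) = 0.07849/0.2389 = 0.3285 mg/L.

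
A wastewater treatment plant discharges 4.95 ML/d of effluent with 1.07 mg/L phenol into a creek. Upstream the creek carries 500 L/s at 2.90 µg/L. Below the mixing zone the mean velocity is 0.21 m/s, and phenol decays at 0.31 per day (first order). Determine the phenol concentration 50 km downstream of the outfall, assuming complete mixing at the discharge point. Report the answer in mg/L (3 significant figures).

4.95 ML/d = 0.05729 m³/s.
500 L/s = 0.5 m³/s.
2.90 µg/L = 0.0029 mg/L.
After complete mixing, C₀ = (0.05729·1.07 + 0.5·0.0029) / 0.5573 = 0.1126 mg/L.
Travel time t = 5e+04 m / 0.21 m/s = 2.381e+05 s = 2.756 d.
C = 0.1126·exp(−0.31·2.756) = 0.1126·0.4256 = 0.04792 mg/L.

0.0479 mg/L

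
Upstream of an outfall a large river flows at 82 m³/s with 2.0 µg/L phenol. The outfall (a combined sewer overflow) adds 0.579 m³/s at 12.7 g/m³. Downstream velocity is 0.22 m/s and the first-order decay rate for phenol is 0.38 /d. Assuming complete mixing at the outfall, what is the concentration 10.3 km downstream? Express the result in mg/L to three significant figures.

0.0741 mg/L

2.0 µg/L = 0.002 mg/L.
After complete mixing, C₀ = (0.579·12.7 + 82·0.002) / 82.58 = 0.09103 mg/L.
Travel time t = 1.03e+04 m / 0.22 m/s = 4.682e+04 s = 0.5419 d.
C = 0.09103·exp(−0.38·0.5419) = 0.09103·0.8139 = 0.07409 mg/L.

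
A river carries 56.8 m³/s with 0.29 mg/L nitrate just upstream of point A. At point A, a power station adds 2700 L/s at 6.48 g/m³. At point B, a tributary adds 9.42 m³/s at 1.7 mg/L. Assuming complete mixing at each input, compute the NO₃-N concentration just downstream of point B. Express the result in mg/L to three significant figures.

0.725 mg/L

2700 L/s = 2.7 m³/s.
After input A: C = (56.8·0.29 + 2.7·6.48) / 59.5 = 0.5709 mg/L.
After input B: C = (59.5·0.5709 + 9.42·1.7) / 68.92 = 0.7252 mg/L.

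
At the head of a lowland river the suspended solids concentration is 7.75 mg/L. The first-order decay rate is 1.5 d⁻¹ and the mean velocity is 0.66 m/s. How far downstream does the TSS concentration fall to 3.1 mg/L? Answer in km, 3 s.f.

34.8 km

From C = C₀·e^(−kt), t = ln(C₀/C)/k = ln(7.75/3.1)/1.5 = 0.9163/1.5 = 0.6109 d.
Distance = v·t = 0.66 m/s × 5.278e+04 s = 3.483e+04 m = 34.83 km.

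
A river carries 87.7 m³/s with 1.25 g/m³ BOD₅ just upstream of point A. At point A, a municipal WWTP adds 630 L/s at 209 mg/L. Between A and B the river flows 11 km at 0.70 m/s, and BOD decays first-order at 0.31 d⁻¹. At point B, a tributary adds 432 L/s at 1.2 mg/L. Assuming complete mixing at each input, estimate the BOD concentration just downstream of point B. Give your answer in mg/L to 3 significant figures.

2.58 mg/L

630 L/s = 0.63 m³/s.
After input A: C = (87.7·1.25 + 0.63·209) / 88.33 = 2.732 mg/L.
Over the 11 km reach to input B (t = 1.571e+04 s = 0.1819 d), decay gives C = 2.732·exp(−0.31·0.1819) = 2.582 mg/L.
432 L/s = 0.432 m³/s.
After input B: C = (88.33·2.582 + 0.432·1.2) / 88.76 = 2.575 mg/L.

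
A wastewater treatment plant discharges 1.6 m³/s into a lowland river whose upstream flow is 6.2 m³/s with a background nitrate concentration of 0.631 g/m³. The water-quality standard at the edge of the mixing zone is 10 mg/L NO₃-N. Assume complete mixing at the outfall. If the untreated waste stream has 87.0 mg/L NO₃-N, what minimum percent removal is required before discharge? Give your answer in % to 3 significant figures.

46.8 %

Mass balance: 10·7.8 = 1.6·Cₑ + 6.2·0.631.
Cₑ = (78 − 3.912) / 1.6 = 46.3 mg/L.
Required removal = 1 − 46.3/87.0 = 46.78 %.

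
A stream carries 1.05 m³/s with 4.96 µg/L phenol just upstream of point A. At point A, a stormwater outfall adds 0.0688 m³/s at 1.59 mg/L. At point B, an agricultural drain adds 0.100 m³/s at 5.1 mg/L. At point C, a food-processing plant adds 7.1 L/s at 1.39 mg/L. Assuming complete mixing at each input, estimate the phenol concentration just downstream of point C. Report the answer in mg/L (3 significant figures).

4.96 µg/L = 0.00496 mg/L.
After input A: C = (1.05·0.00496 + 0.0688·1.59) / 1.119 = 0.1024 mg/L.
After input B: C = (1.119·0.1024 + 0.1·5.1) / 1.219 = 0.5125 mg/L.
7.1 L/s = 0.0071 m³/s.
After input C: C = (1.219·0.5125 + 0.0071·1.39) / 1.226 = 0.5176 mg/L.

0.518 mg/L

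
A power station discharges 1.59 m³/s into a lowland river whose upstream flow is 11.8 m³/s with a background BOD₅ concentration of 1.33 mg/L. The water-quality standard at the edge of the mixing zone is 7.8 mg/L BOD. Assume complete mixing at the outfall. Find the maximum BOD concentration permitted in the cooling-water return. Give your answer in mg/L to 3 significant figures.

55.8 mg/L

Mass balance: 7.8·13.39 = 1.59·Cₑ + 11.8·1.33.
Cₑ = (104.4 − 15.69) / 1.59 = 55.82 mg/L.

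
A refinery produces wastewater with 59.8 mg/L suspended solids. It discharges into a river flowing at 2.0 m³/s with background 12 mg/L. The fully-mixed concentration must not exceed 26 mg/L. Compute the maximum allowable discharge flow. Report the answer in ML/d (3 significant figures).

Mass balance at complete mixing: C_std·(Q_w + Q_r) = Q_w·C_e + Q_r·C_b.
Rearranging, Q_w = Q_r·(C_std − C_b)/(C_e − C_std) = 2.0·(26 − 12) / (59.8 − 26) = 0.8284 m³/s.
= 71.57 ML/d.

71.6 ML/d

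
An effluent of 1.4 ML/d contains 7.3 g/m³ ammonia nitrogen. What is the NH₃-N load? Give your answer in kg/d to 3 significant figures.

10.2 kg/d

1.4 ML/d = 0.0162 m³/s.
Mass flux = Q·C = 0.0162 m³/s × 7.3 g/m³ = 0.1183 g/s.
= 0.1183 g/s × 86.4 = 10.22 kg/d.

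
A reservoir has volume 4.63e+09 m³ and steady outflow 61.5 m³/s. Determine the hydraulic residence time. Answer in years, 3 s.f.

Q = 61.5 m³/s × 3.156e+07 s/yr = 1.941e+09 m³/yr.
Hydraulic residence time τ = V/Q = 4.63e+09/1.941e+09 = 2.386 yr.

2.39 yr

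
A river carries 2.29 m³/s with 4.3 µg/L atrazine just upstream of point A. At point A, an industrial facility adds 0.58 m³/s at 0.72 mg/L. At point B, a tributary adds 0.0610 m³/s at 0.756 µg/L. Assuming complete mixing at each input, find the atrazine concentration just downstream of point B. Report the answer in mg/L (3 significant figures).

0.146 mg/L

4.3 µg/L = 0.0043 mg/L.
After input A: C = (2.29·0.0043 + 0.58·0.72) / 2.87 = 0.1489 mg/L.
0.756 µg/L = 0.000756 mg/L.
After input B: C = (2.87·0.1489 + 0.061·0.000756) / 2.931 = 0.1459 mg/L.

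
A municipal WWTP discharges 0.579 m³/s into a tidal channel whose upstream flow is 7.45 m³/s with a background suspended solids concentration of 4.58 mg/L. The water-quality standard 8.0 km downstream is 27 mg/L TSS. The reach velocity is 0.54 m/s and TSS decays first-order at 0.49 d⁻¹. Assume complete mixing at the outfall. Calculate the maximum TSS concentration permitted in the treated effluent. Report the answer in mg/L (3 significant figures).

Travel time to the compliance point: t = 8000/0.54 = 1.481e+04 s = 0.1715 d; decay factor exp(−0.49·0.1715) = 0.9194.
So the concentration just after mixing may be at most 27/0.9194 = 29.37 mg/L.
Mass balance: 29.37·8.029 = 0.579·Cₑ + 7.45·4.58.
Cₑ = (235.8 − 34.12) / 0.579 = 348.3 mg/L.

348 mg/L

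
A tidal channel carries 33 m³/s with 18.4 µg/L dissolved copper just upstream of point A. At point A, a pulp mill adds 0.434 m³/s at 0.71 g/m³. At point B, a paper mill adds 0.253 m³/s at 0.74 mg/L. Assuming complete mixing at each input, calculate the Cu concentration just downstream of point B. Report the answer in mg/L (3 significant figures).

18.4 µg/L = 0.0184 mg/L.
After input A: C = (33·0.0184 + 0.434·0.71) / 33.43 = 0.02738 mg/L.
After input B: C = (33.43·0.02738 + 0.253·0.74) / 33.69 = 0.03273 mg/L.

0.0327 mg/L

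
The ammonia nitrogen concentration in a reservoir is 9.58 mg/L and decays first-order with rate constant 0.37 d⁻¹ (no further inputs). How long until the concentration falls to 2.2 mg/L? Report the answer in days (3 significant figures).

t = ln(C₀/C)/k = ln(9.58/2.2)/0.37 = 1.471/0.37 = 3.976 d.

3.98 d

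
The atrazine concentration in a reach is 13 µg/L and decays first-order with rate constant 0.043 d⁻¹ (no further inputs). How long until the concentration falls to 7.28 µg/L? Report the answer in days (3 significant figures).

t = ln(C₀/C)/k = ln(13/7.28)/0.043 = 0.5798/0.043 = 13.48 d.

13.5 d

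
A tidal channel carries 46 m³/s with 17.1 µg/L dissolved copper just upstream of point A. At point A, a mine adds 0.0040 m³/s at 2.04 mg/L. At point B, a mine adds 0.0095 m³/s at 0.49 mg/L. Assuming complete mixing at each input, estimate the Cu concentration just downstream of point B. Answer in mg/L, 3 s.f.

17.1 µg/L = 0.0171 mg/L.
After input A: C = (46·0.0171 + 0.004·2.04) / 46 = 0.01728 mg/L.
After input B: C = (46·0.01728 + 0.0095·0.49) / 46.01 = 0.01737 mg/L.

0.0174 mg/L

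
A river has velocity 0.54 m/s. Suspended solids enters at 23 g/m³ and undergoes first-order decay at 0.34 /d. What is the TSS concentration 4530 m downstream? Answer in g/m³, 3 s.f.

Travel time t = 4530 m / 0.54 m/s = 4530/0.54 = 8389 s = 0.09709 d.
First-order decay: C = 23·exp(−0.34·0.09709) = 23·0.9675 = 22.25 g/m³.

22.3 g/m³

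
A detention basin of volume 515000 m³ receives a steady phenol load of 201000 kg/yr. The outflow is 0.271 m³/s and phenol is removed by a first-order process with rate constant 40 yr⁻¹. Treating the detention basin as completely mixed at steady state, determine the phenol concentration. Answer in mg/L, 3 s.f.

Outflow Q = 0.271 m³/s × 3.156e+07 s/yr = 8.552e+06 m³/yr.
Steady-state CSTR mass balance: W = Q·C + k·V·C, so C = W/(Q + kV).
Q + kV = 8.552e+06 + 40·515000 = 2.915e+07 m³/yr.
C = 201000/2.915e+07 = 0.006895 kg/m³ = 6.895 mg/L.

6.89 mg/L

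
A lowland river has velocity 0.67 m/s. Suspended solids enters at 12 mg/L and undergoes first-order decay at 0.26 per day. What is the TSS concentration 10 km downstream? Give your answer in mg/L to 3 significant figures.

Travel time t = 10 km / 0.67 m/s = 1e+04/0.67 = 1.493e+04 s = 0.1727 d.
First-order decay: C = 12·exp(−0.26·0.1727) = 12·0.9561 = 11.47 mg/L.

11.5 mg/L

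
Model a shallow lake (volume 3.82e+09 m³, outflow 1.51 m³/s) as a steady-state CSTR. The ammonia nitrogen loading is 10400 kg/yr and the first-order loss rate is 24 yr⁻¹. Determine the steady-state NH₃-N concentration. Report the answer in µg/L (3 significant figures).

Outflow Q = 1.51 m³/s × 3.156e+07 s/yr = 4.765e+07 m³/yr.
Steady-state CSTR mass balance: W = Q·C + k·V·C, so C = W/(Q + kV).
Q + kV = 4.765e+07 + 24·3.82e+09 = 9.173e+10 m³/yr.
C = 10400/9.173e+10 = 1.134e-07 kg/m³ = 0.0001134 mg/L = 0.1134 µg/L.

0.113 µg/L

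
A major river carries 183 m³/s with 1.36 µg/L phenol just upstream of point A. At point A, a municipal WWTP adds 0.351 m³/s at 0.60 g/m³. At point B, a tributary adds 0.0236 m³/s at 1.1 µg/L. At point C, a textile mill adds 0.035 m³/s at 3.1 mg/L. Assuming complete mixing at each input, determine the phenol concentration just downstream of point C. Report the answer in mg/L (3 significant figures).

0.00310 mg/L

1.36 µg/L = 0.00136 mg/L.
After input A: C = (183·0.00136 + 0.351·0.6) / 183.4 = 0.002506 mg/L.
1.1 µg/L = 0.0011 mg/L.
After input B: C = (183.4·0.002506 + 0.0236·0.0011) / 183.4 = 0.002506 mg/L.
After input C: C = (183.4·0.002506 + 0.035·3.1) / 183.4 = 0.003097 mg/L.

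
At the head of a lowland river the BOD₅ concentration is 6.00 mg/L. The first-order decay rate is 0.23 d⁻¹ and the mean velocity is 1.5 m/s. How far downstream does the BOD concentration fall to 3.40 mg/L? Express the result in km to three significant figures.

320 km

From C = C₀·e^(−kt), t = ln(C₀/C)/k = ln(6.00/3.40)/0.23 = 0.568/0.23 = 2.469 d.
Distance = v·t = 1.5 m/s × 2.134e+05 s = 3.2e+05 m = 320 km.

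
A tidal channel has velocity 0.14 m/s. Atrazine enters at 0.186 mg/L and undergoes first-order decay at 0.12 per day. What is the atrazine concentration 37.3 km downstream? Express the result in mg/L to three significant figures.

0.128 mg/L

Travel time t = 37.3 km / 0.14 m/s = 3.73e+04/0.14 = 2.664e+05 s = 3.084 d.
First-order decay: C = 0.186·exp(−0.12·3.084) = 0.186·0.6907 = 0.1285 mg/L.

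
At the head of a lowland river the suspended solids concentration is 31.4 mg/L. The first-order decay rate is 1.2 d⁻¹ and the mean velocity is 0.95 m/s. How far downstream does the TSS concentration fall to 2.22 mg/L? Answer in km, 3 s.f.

181 km

From C = C₀·e^(−kt), t = ln(C₀/C)/k = ln(31.4/2.22)/1.2 = 2.649/1.2 = 2.208 d.
Distance = v·t = 0.95 m/s × 1.907e+05 s = 1.812e+05 m = 181.2 km.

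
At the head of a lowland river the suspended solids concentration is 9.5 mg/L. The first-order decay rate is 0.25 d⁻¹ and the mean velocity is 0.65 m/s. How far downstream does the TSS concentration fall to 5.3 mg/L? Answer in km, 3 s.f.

131 km

From C = C₀·e^(−kt), t = ln(C₀/C)/k = ln(9.5/5.3)/0.25 = 0.5836/0.25 = 2.334 d.
Distance = v·t = 0.65 m/s × 2.017e+05 s = 1.311e+05 m = 131.1 km.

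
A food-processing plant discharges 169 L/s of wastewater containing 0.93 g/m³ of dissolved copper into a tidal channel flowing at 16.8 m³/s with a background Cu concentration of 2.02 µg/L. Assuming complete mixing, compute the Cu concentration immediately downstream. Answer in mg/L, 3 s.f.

0.0113 mg/L

169 L/s = 0.169 m³/s.
2.02 µg/L = 0.00202 mg/L.
Flow-weighted mixing gives C = (0.169·0.93 + 16.8·0.00202) / (0.169 + 16.8) = 0.1911/16.97 = 0.01126 mg/L.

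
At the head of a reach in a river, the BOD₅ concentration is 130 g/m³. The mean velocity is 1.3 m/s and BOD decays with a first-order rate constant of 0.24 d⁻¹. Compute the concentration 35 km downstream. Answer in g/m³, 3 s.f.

Travel time t = 35 km / 1.3 m/s = 3.5e+04/1.3 = 2.692e+04 s = 0.3116 d.
First-order decay: C = 130·exp(−0.24·0.3116) = 130·0.9279 = 120.6 g/m³.

121 g/m³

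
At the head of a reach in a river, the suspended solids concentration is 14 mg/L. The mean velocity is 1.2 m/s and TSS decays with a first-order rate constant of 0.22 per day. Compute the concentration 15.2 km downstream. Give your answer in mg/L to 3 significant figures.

Travel time t = 15.2 km / 1.2 m/s = 1.52e+04/1.2 = 1.267e+04 s = 0.1466 d.
First-order decay: C = 14·exp(−0.22·0.1466) = 14·0.9683 = 13.56 mg/L.

13.6 mg/L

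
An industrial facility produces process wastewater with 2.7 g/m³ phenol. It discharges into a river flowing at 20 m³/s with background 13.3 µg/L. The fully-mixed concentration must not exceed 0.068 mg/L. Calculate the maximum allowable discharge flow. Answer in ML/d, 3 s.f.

13.3 µg/L = 0.0133 mg/L.
Mass balance at complete mixing: C_std·(Q_w + Q_r) = Q_w·C_e + Q_r·C_b.
Rearranging, Q_w = Q_r·(C_std − C_b)/(C_e − C_std) = 20·(0.068 − 0.0133) / (2.7 − 0.068) = 0.4157 m³/s.
= 35.91 ML/d.

35.9 ML/d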